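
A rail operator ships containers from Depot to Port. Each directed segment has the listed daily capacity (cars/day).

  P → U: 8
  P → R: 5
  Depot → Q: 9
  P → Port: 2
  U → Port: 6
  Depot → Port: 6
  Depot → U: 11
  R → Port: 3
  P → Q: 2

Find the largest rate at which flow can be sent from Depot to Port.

12

Augment Depot→Port: bottleneck 6, flow now 6.
Augment Depot→U→Port: bottleneck 6, flow now 12.
No augmenting path remains; maximum flow = 12.
In the residual graph, reachable from Depot: {Depot, Q, U}.
Min-cut edges: Depot→Port (6), U→Port (6); capacity 6 + 6 = 12.
This cut is saturated, so no flow can exceed 12.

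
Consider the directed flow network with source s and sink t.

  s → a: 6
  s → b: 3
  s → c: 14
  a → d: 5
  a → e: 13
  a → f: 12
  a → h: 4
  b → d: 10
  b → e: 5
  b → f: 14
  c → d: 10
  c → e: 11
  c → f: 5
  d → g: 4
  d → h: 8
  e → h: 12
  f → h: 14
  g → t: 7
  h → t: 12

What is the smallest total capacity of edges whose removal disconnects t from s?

16

Augment s→a→h→t: bottleneck 4, flow now 4.
Augment s→a→d→g→t: bottleneck 2, flow now 6.
Augment s→b→d→g→t: bottleneck 2, flow now 8.
Augment s→b→d→h→t: bottleneck 1, flow now 9.
Augment s→c→d→h→t: bottleneck 7, flow now 16.
No augmenting path remains; maximum flow = 16.
By max-flow min-cut, the minimum cut capacity equals the max flow.
In the residual graph, reachable from s: {s, a, b, c, d, e, f, h}.
Min-cut edges: d→g (4), h→t (12); capacity 4 + 12 = 16.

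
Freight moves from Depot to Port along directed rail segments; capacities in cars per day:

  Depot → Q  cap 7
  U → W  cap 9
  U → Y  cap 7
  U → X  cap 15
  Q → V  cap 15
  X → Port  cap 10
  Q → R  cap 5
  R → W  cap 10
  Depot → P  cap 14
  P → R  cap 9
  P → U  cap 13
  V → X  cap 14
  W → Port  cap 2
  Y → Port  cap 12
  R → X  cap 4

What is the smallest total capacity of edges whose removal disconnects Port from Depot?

19

Augment Depot→P→R→W→Port: bottleneck 2, flow now 2.
Augment Depot→P→R→X→Port: bottleneck 4, flow now 6.
Augment Depot→P→U→X→Port: bottleneck 6, flow now 12.
Augment Depot→P→U→Y→Port: bottleneck 2, flow now 14.
Augment Depot→Q→R→P→U→Y→Port: bottleneck 5, flow now 19. (uses reverse residual edge)
No augmenting path remains; maximum flow = 19.
By max-flow min-cut, the minimum cut capacity equals the max flow.
In the residual graph, reachable from Depot: {Depot, P, Q, R, U, V, W, X}.
Min-cut edges: U→Y (7), W→Port (2), X→Port (10); capacity 7 + 2 + 10 = 19.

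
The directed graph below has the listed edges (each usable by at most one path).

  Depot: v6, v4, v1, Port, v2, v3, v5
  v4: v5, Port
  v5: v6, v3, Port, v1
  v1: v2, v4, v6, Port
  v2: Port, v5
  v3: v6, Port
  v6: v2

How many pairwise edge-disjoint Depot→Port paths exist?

6

Assign every edge capacity 1; by Menger, the answer equals the max flow.
Path Depot→Port (+1); total 1.
Path Depot→v1→Port (+1); total 2.
Path Depot→v2→Port (+1); total 3.
Path Depot→v3→Port (+1); total 4.
Path Depot→v4→Port (+1); total 5.
Path Depot→v5→Port (+1); total 6.
No residual Depot→Port path; max flow = 6.
Certifying cut of size 6: {Depot→Port, v1→Port, v2→Port, v3→Port, v4→Port, v5→Port}.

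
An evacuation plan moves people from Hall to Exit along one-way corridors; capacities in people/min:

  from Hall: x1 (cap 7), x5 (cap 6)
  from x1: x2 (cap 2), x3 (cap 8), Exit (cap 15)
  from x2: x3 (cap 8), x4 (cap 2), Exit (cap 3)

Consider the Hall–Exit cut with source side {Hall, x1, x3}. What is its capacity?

23

Edges leaving {Hall, x1, x3}: Hall→x5 (6), x1→x2 (2), x1→Exit (15).
Cut capacity = 6 + 2 + 15 = 23.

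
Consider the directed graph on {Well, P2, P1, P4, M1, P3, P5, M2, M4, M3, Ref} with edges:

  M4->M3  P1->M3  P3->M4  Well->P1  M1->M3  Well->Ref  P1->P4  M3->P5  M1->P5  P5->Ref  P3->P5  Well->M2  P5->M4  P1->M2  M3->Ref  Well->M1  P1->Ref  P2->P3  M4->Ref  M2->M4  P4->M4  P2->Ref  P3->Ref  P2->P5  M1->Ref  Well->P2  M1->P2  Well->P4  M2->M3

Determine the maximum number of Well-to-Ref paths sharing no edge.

6

Assign every edge capacity 1; by Menger, the answer equals the max flow.
Path Well→Ref (+1); total 1.
Path Well→P2→Ref (+1); total 2.
Path Well→P1→Ref (+1); total 3.
Path Well→M1→Ref (+1); total 4.
Path Well→P4→M4→Ref (+1); total 5.
Path Well→M2→M3→Ref (+1); total 6.
No residual Well→Ref path; max flow = 6.
Certifying cut of size 6: {Well→M1, Well→M2, Well→P1, Well→P2, Well→P4, Well→Ref}.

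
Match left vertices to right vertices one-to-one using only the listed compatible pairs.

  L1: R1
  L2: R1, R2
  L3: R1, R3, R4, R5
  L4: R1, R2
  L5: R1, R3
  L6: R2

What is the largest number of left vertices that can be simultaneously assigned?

Unit-capacity flow: source→left, listed edges, right→sink; max matching = max flow.
Augmenting path L1→R1 (+1); matched 1.
Augmenting path L2→R2 (+1); matched 2.
Augmenting path L3→R3 (+1); matched 3.
Augmenting path L5→R3→L3→R4 (+1); matched 4.
No augmenting path remains; maximum matching = 4.
König certificate: {L3, L5, R1, R2} is a vertex cover of size 4 (every listed pair touches it), so no matching can be larger.

4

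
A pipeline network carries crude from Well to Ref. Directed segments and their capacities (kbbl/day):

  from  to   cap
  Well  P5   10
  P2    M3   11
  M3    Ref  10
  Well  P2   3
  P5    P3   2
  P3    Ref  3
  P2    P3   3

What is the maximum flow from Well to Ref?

Augment Well→P2→M3→Ref: bottleneck 3, flow now 3.
Augment Well→P5→P3→Ref: bottleneck 2, flow now 5.
No augmenting path remains; maximum flow = 5.
In the residual graph, reachable from Well: {Well, P5}.
Min-cut edges: Well→P2 (3), P5→P3 (2); capacity 3 + 2 = 5.
This cut is saturated, so no flow can exceed 5.

5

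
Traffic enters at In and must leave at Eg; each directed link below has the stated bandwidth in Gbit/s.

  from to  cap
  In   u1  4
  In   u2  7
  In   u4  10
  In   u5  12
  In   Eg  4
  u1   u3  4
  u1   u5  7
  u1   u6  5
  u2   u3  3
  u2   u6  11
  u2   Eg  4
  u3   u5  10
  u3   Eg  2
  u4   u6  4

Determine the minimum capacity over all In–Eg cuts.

Augment In→Eg: bottleneck 4, flow now 4.
Augment In→u2→Eg: bottleneck 4, flow now 8.
Augment In→u1→u3→Eg: bottleneck 2, flow now 10.
No augmenting path remains; maximum flow = 10.
By max-flow min-cut, the minimum cut capacity equals the max flow.
In the residual graph, reachable from In: {In, u1, u2, u3, u4, u5, u6}.
Min-cut edges: In→Eg (4), u2→Eg (4), u3→Eg (2); capacity 4 + 4 + 2 = 10.

10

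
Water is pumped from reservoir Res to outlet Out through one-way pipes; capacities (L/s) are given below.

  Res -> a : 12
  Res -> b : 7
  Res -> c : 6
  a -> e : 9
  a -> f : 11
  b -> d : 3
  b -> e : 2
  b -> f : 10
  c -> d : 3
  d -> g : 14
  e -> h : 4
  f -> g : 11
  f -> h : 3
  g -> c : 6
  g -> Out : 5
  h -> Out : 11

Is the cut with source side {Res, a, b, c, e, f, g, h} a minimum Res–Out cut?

Given cut capacity: 3 + 3 + 5 + 11 = 22.
Augment Res→a→e→h→Out: bottleneck 4, flow now 4.
Augment Res→a→f→g→Out: bottleneck 5, flow now 9.
Augment Res→a→f→h→Out: bottleneck 3, flow now 12.
No augmenting path remains; maximum flow = 12.
In the residual graph, reachable from Res: {Res, a, b, c, d, e, f, g}.
Min-cut edges: e→h (4), f→h (3), g→Out (5); capacity 4 + 3 + 5 = 12.
Cut capacity 22 exceeds the max flow 12, so it is not minimum.

No — its capacity is 22, but the minimum cut has capacity 12.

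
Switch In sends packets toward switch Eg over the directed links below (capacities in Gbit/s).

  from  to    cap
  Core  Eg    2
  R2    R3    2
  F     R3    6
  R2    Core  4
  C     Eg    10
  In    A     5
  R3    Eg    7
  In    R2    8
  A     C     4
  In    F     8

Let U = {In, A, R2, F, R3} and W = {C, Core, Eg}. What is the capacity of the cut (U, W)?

Edges leaving {In, A, R2, F, R3}: A→C (4), R2→Core (4), R3→Eg (7).
Cut capacity = 4 + 4 + 7 = 15.

15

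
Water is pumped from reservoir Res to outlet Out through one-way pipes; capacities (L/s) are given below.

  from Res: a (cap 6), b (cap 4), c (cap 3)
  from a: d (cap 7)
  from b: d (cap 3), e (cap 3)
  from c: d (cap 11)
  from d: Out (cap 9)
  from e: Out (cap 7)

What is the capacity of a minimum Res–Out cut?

Augment Res→a→d→Out: bottleneck 6, flow now 6.
Augment Res→b→d→Out: bottleneck 3, flow now 9.
Augment Res→b→e→Out: bottleneck 1, flow now 10.
Augment Res→c→d→b→e→Out: bottleneck 2, flow now 12. (uses reverse residual edge)
No augmenting path remains; maximum flow = 12.
By max-flow min-cut, the minimum cut capacity equals the max flow.
In the residual graph, reachable from Res: {Res, a, b, c, d}.
Min-cut edges: b→e (3), d→Out (9); capacity 3 + 9 = 12.

12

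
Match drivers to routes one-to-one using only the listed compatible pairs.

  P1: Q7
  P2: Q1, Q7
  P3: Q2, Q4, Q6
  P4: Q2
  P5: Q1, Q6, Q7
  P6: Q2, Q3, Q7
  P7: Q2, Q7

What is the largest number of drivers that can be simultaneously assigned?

Unit-capacity flow: source→left, listed edges, right→sink; max matching = max flow.
Augmenting path P1→Q7 (+1); matched 1.
Augmenting path P2→Q1 (+1); matched 2.
Augmenting path P3→Q2 (+1); matched 3.
Augmenting path P5→Q6 (+1); matched 4.
Augmenting path P6→Q3 (+1); matched 5.
Augmenting path P4→Q2→P3→Q4 (+1); matched 6.
No augmenting path remains; maximum matching = 6.
König certificate: {P2, P3, P5, P6, Q2, Q7} is a vertex cover of size 6 (every listed pair touches it), so no matching can be larger.

6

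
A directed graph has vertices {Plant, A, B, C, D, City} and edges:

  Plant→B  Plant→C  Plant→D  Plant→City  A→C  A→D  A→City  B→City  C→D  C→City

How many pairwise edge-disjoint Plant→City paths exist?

3

Assign every edge capacity 1; by Menger, the answer equals the max flow.
Path Plant→City (+1); total 1.
Path Plant→B→City (+1); total 2.
Path Plant→C→City (+1); total 3.
No residual Plant→City path; max flow = 3.
Certifying cut of size 3: {Plant→B, Plant→C, Plant→City}.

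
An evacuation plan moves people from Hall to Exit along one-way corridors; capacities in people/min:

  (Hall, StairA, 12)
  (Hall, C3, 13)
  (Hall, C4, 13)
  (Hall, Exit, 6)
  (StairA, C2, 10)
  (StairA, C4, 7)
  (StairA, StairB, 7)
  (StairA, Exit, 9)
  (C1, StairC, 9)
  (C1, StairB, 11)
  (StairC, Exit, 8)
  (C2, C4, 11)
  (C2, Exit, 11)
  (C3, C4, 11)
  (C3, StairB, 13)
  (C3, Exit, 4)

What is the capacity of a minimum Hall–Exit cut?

Augment Hall→Exit: bottleneck 6, flow now 6.
Augment Hall→StairA→Exit: bottleneck 9, flow now 15.
Augment Hall→C3→Exit: bottleneck 4, flow now 19.
Augment Hall→StairA→C2→Exit: bottleneck 3, flow now 22.
No augmenting path remains; maximum flow = 22.
By max-flow min-cut, the minimum cut capacity equals the max flow.
In the residual graph, reachable from Hall: {Hall, C3, C4, StairB}.
Min-cut edges: Hall→StairA (12), Hall→Exit (6), C3→Exit (4); capacity 12 + 6 + 4 = 22.

22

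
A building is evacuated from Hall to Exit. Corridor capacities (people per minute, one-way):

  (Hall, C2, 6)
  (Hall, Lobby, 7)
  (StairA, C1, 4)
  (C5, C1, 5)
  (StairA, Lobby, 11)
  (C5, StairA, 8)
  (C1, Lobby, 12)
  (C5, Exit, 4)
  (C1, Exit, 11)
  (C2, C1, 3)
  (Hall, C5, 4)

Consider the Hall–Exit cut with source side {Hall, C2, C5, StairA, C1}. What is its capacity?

Edges leaving {Hall, C2, C5, StairA, C1}: Hall→Lobby (7), C5→Exit (4), StairA→Lobby (11), C1→Lobby (12), C1→Exit (11).
Cut capacity = 7 + 4 + 11 + 12 + 11 = 45.

45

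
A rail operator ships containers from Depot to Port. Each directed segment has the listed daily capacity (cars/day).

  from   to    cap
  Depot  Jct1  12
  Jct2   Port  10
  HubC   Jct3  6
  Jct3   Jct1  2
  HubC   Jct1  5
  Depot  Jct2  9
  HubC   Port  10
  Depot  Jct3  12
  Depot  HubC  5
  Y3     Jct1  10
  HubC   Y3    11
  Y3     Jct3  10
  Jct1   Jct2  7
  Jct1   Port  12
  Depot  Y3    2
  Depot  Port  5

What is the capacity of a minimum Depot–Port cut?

32

Augment Depot→Port: bottleneck 5, flow now 5.
Augment Depot→HubC→Port: bottleneck 5, flow now 10.
Augment Depot→Jct1→Port: bottleneck 12, flow now 22.
Augment Depot→Jct2→Port: bottleneck 9, flow now 31.
Augment Depot→Y3→Jct1→Jct2→Port: bottleneck 1, flow now 32.
No augmenting path remains; maximum flow = 32.
By max-flow min-cut, the minimum cut capacity equals the max flow.
In the residual graph, reachable from Depot: {Depot, Y3, Jct3, Jct1, Jct2}.
Min-cut edges: Depot→HubC (5), Depot→Port (5), Jct1→Port (12), Jct2→Port (10); capacity 5 + 5 + 12 + 10 = 32.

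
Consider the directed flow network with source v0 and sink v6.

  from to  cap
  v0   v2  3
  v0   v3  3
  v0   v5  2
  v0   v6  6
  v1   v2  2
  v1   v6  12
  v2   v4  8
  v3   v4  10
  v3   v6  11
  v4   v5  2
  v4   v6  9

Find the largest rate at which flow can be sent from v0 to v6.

Augment v0→v6: bottleneck 6, flow now 6.
Augment v0→v3→v6: bottleneck 3, flow now 9.
Augment v0→v2→v4→v6: bottleneck 3, flow now 12.
No augmenting path remains; maximum flow = 12.
In the residual graph, reachable from v0: {v0, v5}.
Min-cut edges: v0→v2 (3), v0→v3 (3), v0→v6 (6); capacity 3 + 3 + 6 = 12.
This cut is saturated, so no flow can exceed 12.

12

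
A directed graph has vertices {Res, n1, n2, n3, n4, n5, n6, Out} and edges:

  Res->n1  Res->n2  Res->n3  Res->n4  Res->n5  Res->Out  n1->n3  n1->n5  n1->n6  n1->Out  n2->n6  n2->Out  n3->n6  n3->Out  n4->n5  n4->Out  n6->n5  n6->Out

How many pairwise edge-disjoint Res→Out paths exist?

5

Assign every edge capacity 1; by Menger, the answer equals the max flow.
Path Res→Out (+1); total 1.
Path Res→n1→Out (+1); total 2.
Path Res→n2→Out (+1); total 3.
Path Res→n3→Out (+1); total 4.
Path Res→n4→Out (+1); total 5.
No residual Res→Out path; max flow = 5.
Certifying cut of size 5: {Res→Out, Res→n1, Res→n2, Res→n3, Res→n4}.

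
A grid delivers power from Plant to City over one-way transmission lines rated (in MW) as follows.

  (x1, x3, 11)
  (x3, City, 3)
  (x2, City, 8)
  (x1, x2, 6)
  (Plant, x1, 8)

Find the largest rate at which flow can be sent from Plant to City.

Augment Plant→x1→x2→City: bottleneck 6, flow now 6.
Augment Plant→x1→x3→City: bottleneck 2, flow now 8.
No augmenting path remains; maximum flow = 8.
In the residual graph, reachable from Plant: {Plant}.
Min-cut edges: Plant→x1 (8); capacity 8 = 8.
This cut is saturated, so no flow can exceed 8.

8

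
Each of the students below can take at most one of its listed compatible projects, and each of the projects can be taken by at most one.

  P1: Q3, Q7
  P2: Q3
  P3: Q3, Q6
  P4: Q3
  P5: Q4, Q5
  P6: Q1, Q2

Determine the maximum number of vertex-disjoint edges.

Unit-capacity flow: source→left, listed edges, right→sink; max matching = max flow.
Augmenting path P1→Q3 (+1); matched 1.
Augmenting path P3→Q6 (+1); matched 2.
Augmenting path P5→Q4 (+1); matched 3.
Augmenting path P6→Q1 (+1); matched 4.
Augmenting path P2→Q3→P1→Q7 (+1); matched 5.
No augmenting path remains; maximum matching = 5.
König certificate: {P1, P3, P5, P6, Q3} is a vertex cover of size 5 (every listed pair touches it), so no matching can be larger.

5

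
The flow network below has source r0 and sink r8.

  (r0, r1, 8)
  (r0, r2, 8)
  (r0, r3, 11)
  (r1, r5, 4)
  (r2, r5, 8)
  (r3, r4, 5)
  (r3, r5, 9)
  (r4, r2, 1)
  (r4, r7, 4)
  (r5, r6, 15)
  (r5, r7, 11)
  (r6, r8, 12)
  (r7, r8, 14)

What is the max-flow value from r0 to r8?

Augment r0→r1→r5→r6→r8: bottleneck 4, flow now 4.
Augment r0→r2→r5→r6→r8: bottleneck 8, flow now 12.
Augment r0→r3→r4→r7→r8: bottleneck 4, flow now 16.
Augment r0→r3→r5→r7→r8: bottleneck 7, flow now 23.
No augmenting path remains; maximum flow = 23.
In the residual graph, reachable from r0: {r0, r1}.
Min-cut edges: r0→r2 (8), r0→r3 (11), r1→r5 (4); capacity 8 + 11 + 4 = 23.
This cut is saturated, so no flow can exceed 23.

23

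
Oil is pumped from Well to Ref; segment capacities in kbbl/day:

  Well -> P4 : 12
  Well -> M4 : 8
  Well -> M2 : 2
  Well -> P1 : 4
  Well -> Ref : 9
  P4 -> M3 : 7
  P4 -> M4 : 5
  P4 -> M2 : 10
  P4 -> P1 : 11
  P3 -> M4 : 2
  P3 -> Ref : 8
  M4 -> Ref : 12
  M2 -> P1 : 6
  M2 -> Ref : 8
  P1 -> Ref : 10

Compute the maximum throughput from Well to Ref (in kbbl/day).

Augment Well→Ref: bottleneck 9, flow now 9.
Augment Well→M4→Ref: bottleneck 8, flow now 17.
Augment Well→M2→Ref: bottleneck 2, flow now 19.
Augment Well→P1→Ref: bottleneck 4, flow now 23.
Augment Well→P4→M4→Ref: bottleneck 4, flow now 27.
Augment Well→P4→M2→Ref: bottleneck 6, flow now 33.
Augment Well→P4→P1→Ref: bottleneck 2, flow now 35.
No augmenting path remains; maximum flow = 35.
In the residual graph, reachable from Well: {Well}.
Min-cut edges: Well→P4 (12), Well→M4 (8), Well→M2 (2), Well→P1 (4), Well→Ref (9); capacity 12 + 8 + 2 + 4 + 9 = 35.
This cut is saturated, so no flow can exceed 35.

35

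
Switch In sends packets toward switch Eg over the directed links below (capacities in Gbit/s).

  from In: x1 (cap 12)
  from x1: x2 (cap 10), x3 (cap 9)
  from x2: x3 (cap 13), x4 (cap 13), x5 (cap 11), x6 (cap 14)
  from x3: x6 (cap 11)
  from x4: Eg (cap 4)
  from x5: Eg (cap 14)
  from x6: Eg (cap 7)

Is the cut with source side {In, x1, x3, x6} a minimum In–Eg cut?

Given cut capacity: 10 + 7 = 17.
Augment In→x1→x2→x4→Eg: bottleneck 4, flow now 4.
Augment In→x1→x2→x5→Eg: bottleneck 6, flow now 10.
Augment In→x1→x3→x6→Eg: bottleneck 2, flow now 12.
No augmenting path remains; maximum flow = 12.
In the residual graph, reachable from In: {In}.
Min-cut edges: In→x1 (12); capacity 12 = 12.
Cut capacity 17 exceeds the max flow 12, so it is not minimum.

No — its capacity is 17, but the minimum cut has capacity 12.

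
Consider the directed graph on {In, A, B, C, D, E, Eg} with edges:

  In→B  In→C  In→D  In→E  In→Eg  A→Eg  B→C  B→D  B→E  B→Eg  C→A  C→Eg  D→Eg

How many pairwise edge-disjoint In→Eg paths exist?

Assign every edge capacity 1; by Menger, the answer equals the max flow.
Path In→Eg (+1); total 1.
Path In→B→Eg (+1); total 2.
Path In→C→Eg (+1); total 3.
Path In→D→Eg (+1); total 4.
No residual In→Eg path; max flow = 4.
Certifying cut of size 4: {In→B, In→C, In→D, In→Eg}.

4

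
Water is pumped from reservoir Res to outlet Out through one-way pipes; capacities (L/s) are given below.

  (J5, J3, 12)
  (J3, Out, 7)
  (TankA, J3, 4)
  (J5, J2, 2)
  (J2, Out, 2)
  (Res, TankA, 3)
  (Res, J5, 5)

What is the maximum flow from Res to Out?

8

Augment Res→TankA→J3→Out: bottleneck 3, flow now 3.
Augment Res→J5→J3→Out: bottleneck 4, flow now 7.
Augment Res→J5→J2→Out: bottleneck 1, flow now 8.
No augmenting path remains; maximum flow = 8.
In the residual graph, reachable from Res: {Res}.
Min-cut edges: Res→TankA (3), Res→J5 (5); capacity 3 + 5 = 8.
This cut is saturated, so no flow can exceed 8.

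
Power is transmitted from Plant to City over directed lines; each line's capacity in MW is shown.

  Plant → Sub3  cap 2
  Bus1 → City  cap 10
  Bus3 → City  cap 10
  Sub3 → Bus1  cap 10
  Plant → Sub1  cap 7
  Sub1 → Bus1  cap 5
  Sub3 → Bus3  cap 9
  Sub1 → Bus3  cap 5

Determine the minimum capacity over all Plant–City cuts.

9

Augment Plant→Sub3→Bus3→City: bottleneck 2, flow now 2.
Augment Plant→Sub1→Bus3→City: bottleneck 5, flow now 7.
Augment Plant→Sub1→Bus1→City: bottleneck 2, flow now 9.
No augmenting path remains; maximum flow = 9.
By max-flow min-cut, the minimum cut capacity equals the max flow.
In the residual graph, reachable from Plant: {Plant}.
Min-cut edges: Plant→Sub3 (2), Plant→Sub1 (7); capacity 2 + 7 = 9.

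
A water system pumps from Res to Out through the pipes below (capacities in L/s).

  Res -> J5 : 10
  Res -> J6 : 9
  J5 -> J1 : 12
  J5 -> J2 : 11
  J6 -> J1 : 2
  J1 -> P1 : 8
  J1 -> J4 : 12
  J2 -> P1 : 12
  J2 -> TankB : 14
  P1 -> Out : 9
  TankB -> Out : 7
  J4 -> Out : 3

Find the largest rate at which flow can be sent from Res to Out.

Augment Res→J5→J1→P1→Out: bottleneck 8, flow now 8.
Augment Res→J5→J1→J4→Out: bottleneck 2, flow now 10.
Augment Res→J6→J1→J4→Out: bottleneck 1, flow now 11.
Augment Res→J6→J1→J5→J2→P1→Out: bottleneck 1, flow now 12. (uses reverse residual edge)
No augmenting path remains; maximum flow = 12.
In the residual graph, reachable from Res: {Res, J6}.
Min-cut edges: Res→J5 (10), J6→J1 (2); capacity 10 + 2 = 12.
This cut is saturated, so no flow can exceed 12.

12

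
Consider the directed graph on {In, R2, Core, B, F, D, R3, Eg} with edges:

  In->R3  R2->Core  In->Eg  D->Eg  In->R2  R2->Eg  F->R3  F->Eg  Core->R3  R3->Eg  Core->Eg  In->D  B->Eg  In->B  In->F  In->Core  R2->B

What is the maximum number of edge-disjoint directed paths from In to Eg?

7

Assign every edge capacity 1; by Menger, the answer equals the max flow.
Path In→Eg (+1); total 1.
Path In→R2→Eg (+1); total 2.
Path In→Core→Eg (+1); total 3.
Path In→B→Eg (+1); total 4.
Path In→F→Eg (+1); total 5.
Path In→D→Eg (+1); total 6.
Path In→R3→Eg (+1); total 7.
No residual In→Eg path; max flow = 7.
Certifying cut of size 7: {In→B, In→Core, In→D, In→Eg, In→F, In→R2, In→R3}.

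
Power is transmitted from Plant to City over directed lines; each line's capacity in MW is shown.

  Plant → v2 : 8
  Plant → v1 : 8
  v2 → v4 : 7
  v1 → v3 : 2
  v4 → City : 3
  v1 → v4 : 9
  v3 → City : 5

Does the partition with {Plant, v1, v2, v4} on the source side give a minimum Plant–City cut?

Given cut capacity: 2 + 3 = 5.
Augment Plant→v1→v3→City: bottleneck 2, flow now 2.
Augment Plant→v1→v4→City: bottleneck 3, flow now 5.
No augmenting path remains; maximum flow = 5.
Cut capacity 5 equals the max flow, so it is a minimum cut.

Yes — it is a minimum cut (capacity 5).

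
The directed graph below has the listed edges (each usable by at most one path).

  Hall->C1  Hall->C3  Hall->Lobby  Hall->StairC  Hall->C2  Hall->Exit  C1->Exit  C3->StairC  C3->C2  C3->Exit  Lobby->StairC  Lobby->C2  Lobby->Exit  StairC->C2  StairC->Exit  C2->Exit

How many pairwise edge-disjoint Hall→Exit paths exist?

6

Assign every edge capacity 1; by Menger, the answer equals the max flow.
Path Hall→Exit (+1); total 1.
Path Hall→C1→Exit (+1); total 2.
Path Hall→C3→Exit (+1); total 3.
Path Hall→Lobby→Exit (+1); total 4.
Path Hall→StairC→Exit (+1); total 5.
Path Hall→C2→Exit (+1); total 6.
No residual Hall→Exit path; max flow = 6.
Certifying cut of size 6: {Hall→C1, Hall→C2, Hall→C3, Hall→Exit, Hall→Lobby, Hall→StairC}.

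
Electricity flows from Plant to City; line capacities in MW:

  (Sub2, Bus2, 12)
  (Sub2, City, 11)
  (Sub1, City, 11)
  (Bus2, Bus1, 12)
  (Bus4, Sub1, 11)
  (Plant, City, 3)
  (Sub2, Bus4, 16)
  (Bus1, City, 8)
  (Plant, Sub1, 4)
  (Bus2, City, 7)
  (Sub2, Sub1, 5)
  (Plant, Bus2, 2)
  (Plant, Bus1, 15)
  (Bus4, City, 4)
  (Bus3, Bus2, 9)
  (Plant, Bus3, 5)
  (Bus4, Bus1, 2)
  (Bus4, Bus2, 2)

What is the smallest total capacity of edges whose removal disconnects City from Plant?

Augment Plant→City: bottleneck 3, flow now 3.
Augment Plant→Bus2→City: bottleneck 2, flow now 5.
Augment Plant→Sub1→City: bottleneck 4, flow now 9.
Augment Plant→Bus1→City: bottleneck 8, flow now 17.
Augment Plant→Bus3→Bus2→City: bottleneck 5, flow now 22.
No augmenting path remains; maximum flow = 22.
By max-flow min-cut, the minimum cut capacity equals the max flow.
In the residual graph, reachable from Plant: {Plant, Bus1}.
Min-cut edges: Plant→Bus3 (5), Plant→Bus2 (2), Plant→Sub1 (4), Plant→City (3), Bus1→City (8); capacity 5 + 2 + 4 + 3 + 8 = 22.

22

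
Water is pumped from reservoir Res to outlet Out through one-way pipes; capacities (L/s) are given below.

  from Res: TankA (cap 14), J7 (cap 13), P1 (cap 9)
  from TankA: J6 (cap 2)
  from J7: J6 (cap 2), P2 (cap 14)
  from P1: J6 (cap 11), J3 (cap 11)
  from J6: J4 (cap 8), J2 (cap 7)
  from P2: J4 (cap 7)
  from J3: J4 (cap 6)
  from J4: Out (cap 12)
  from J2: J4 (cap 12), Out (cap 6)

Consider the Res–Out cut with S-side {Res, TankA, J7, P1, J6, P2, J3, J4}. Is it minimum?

No — its capacity is 19, but the minimum cut has capacity 18.

Given cut capacity: 7 + 12 = 19.
Augment Res→TankA→J6→J4→Out: bottleneck 2, flow now 2.
Augment Res→J7→J6→J4→Out: bottleneck 2, flow now 4.
Augment Res→J7→P2→J4→Out: bottleneck 7, flow now 11.
Augment Res→P1→J6→J4→Out: bottleneck 1, flow now 12.
Augment Res→P1→J6→J2→Out: bottleneck 6, flow now 18.
No augmenting path remains; maximum flow = 18.
In the residual graph, reachable from Res: {Res, TankA, J7, P1, J6, P2, J3, J4, J2}.
Min-cut edges: J4→Out (12), J2→Out (6); capacity 12 + 6 = 18.
Cut capacity 19 exceeds the max flow 18, so it is not minimum.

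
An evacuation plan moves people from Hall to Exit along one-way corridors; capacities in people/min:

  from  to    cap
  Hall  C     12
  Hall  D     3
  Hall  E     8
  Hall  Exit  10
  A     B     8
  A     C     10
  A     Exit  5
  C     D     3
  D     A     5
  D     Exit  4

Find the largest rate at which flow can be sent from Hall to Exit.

16

Augment Hall→Exit: bottleneck 10, flow now 10.
Augment Hall→D→Exit: bottleneck 3, flow now 13.
Augment Hall→C→D→Exit: bottleneck 1, flow now 14.
Augment Hall→C→D→A→Exit: bottleneck 2, flow now 16.
No augmenting path remains; maximum flow = 16.
In the residual graph, reachable from Hall: {Hall, C, E}.
Min-cut edges: Hall→D (3), Hall→Exit (10), C→D (3); capacity 3 + 10 + 3 = 16.
This cut is saturated, so no flow can exceed 16.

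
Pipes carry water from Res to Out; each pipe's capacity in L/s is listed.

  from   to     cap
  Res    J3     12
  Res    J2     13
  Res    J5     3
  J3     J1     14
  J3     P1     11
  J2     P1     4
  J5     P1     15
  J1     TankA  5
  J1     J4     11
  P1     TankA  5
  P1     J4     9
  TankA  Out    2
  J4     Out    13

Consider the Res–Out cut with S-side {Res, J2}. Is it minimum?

Given cut capacity: 12 + 3 + 4 = 19.
Augment Res→J3→J1→TankA→Out: bottleneck 2, flow now 2.
Augment Res→J3→J1→J4→Out: bottleneck 10, flow now 12.
Augment Res→J2→P1→J4→Out: bottleneck 3, flow now 15.
No augmenting path remains; maximum flow = 15.
In the residual graph, reachable from Res: {Res, J3, J2, J5, J1, P1, TankA, J4}.
Min-cut edges: TankA→Out (2), J4→Out (13); capacity 2 + 13 = 15.
Cut capacity 19 exceeds the max flow 15, so it is not minimum.

No — its capacity is 19, but the minimum cut has capacity 15.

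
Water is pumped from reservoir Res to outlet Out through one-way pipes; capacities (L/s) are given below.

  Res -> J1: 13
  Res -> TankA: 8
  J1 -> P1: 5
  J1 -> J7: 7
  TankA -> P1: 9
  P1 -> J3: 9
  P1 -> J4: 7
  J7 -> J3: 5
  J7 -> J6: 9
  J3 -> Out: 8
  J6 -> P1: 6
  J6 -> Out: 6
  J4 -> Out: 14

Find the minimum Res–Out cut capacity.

Augment Res→J1→P1→J3→Out: bottleneck 5, flow now 5.
Augment Res→J1→J7→J3→Out: bottleneck 3, flow now 8.
Augment Res→J1→J7→J6→Out: bottleneck 4, flow now 12.
Augment Res→TankA→P1→J4→Out: bottleneck 7, flow now 19.
Augment Res→TankA→P1→J3→J7→J6→Out: bottleneck 1, flow now 20. (uses reverse residual edge)
No augmenting path remains; maximum flow = 20.
By max-flow min-cut, the minimum cut capacity equals the max flow.
In the residual graph, reachable from Res: {Res, J1}.
Min-cut edges: Res→TankA (8), J1→P1 (5), J1→J7 (7); capacity 8 + 5 + 7 = 20.

20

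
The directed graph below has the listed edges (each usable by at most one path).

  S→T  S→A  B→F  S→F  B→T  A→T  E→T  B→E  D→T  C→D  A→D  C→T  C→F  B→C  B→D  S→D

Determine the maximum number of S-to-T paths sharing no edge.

Assign every edge capacity 1; by Menger, the answer equals the max flow.
Path S→T (+1); total 1.
Path S→A→T (+1); total 2.
Path S→D→T (+1); total 3.
No residual S→T path; max flow = 3.
Certifying cut of size 3: {S→A, S→D, S→T}.

3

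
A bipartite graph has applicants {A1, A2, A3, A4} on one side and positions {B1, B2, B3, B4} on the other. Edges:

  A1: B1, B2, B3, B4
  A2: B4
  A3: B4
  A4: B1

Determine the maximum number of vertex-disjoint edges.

3

Unit-capacity flow: source→left, listed edges, right→sink; max matching = max flow.
Augmenting path A1→B1 (+1); matched 1.
Augmenting path A2→B4 (+1); matched 2.
Augmenting path A4→B1→A1→B2 (+1); matched 3.
No augmenting path remains; maximum matching = 3.
König certificate: {A1, A4, B4} is a vertex cover of size 3 (every listed pair touches it), so no matching can be larger.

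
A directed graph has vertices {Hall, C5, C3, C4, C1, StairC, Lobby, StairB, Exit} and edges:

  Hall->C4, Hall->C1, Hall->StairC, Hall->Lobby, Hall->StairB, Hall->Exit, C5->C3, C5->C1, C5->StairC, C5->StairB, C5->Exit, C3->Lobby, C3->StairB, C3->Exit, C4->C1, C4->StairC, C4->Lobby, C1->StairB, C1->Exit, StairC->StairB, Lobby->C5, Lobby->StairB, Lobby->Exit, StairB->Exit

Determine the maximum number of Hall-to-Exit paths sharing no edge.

Assign every edge capacity 1; by Menger, the answer equals the max flow.
Path Hall→Exit (+1); total 1.
Path Hall→C1→Exit (+1); total 2.
Path Hall→Lobby→Exit (+1); total 3.
Path Hall→StairB→Exit (+1); total 4.
Path Hall→C4→Lobby→C5→Exit (+1); total 5.
No residual Hall→Exit path; max flow = 5.
Certifying cut of size 5: {Hall→C1, Hall→C4, Hall→Exit, Hall→Lobby, StairB→Exit}.

5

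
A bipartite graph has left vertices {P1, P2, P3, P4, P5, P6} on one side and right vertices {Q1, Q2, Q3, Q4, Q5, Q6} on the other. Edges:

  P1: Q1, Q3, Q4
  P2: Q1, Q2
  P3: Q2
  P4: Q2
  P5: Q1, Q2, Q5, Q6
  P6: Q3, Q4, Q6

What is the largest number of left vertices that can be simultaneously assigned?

5

Unit-capacity flow: source→left, listed edges, right→sink; max matching = max flow.
Augmenting path P1→Q1 (+1); matched 1.
Augmenting path P2→Q2 (+1); matched 2.
Augmenting path P5→Q5 (+1); matched 3.
Augmenting path P6→Q3 (+1); matched 4.
Augmenting path P3→Q2→P2→Q1→P1→Q4 (+1); matched 5.
No augmenting path remains; maximum matching = 5.
König certificate: {P1, P2, P5, P6, Q2} is a vertex cover of size 5 (every listed pair touches it), so no matching can be larger.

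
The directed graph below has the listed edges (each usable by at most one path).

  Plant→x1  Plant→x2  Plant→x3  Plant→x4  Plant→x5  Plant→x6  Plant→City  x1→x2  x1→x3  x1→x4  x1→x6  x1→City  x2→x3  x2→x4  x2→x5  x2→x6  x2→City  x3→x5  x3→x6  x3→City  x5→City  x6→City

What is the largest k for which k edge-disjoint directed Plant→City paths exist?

6

Assign every edge capacity 1; by Menger, the answer equals the max flow.
Path Plant→City (+1); total 1.
Path Plant→x1→City (+1); total 2.
Path Plant→x2→City (+1); total 3.
Path Plant→x3→City (+1); total 4.
Path Plant→x5→City (+1); total 5.
Path Plant→x6→City (+1); total 6.
No residual Plant→City path; max flow = 6.
Certifying cut of size 6: {Plant→City, Plant→x1, Plant→x2, Plant→x3, Plant→x5, Plant→x6}.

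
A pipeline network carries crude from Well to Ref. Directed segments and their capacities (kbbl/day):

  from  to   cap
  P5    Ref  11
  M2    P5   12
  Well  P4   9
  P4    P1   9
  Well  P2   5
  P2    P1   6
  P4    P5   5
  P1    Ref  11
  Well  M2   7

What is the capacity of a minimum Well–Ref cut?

21

Augment Well→P2→P1→Ref: bottleneck 5, flow now 5.
Augment Well→P4→P1→Ref: bottleneck 6, flow now 11.
Augment Well→P4→P5→Ref: bottleneck 3, flow now 14.
Augment Well→M2→P5→Ref: bottleneck 7, flow now 21.
No augmenting path remains; maximum flow = 21.
By max-flow min-cut, the minimum cut capacity equals the max flow.
In the residual graph, reachable from Well: {Well}.
Min-cut edges: Well→P2 (5), Well→P4 (9), Well→M2 (7); capacity 5 + 9 + 7 = 21.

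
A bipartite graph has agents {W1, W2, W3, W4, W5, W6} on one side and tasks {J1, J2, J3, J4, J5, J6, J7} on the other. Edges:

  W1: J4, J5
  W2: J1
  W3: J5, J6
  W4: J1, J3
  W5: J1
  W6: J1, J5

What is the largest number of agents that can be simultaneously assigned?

Unit-capacity flow: source→left, listed edges, right→sink; max matching = max flow.
Augmenting path W1→J4 (+1); matched 1.
Augmenting path W2→J1 (+1); matched 2.
Augmenting path W3→J5 (+1); matched 3.
Augmenting path W4→J3 (+1); matched 4.
Augmenting path W6→J5→W3→J6 (+1); matched 5.
No augmenting path remains; maximum matching = 5.
König certificate: {W1, W3, W4, W6, J1} is a vertex cover of size 5 (every listed pair touches it), so no matching can be larger.

5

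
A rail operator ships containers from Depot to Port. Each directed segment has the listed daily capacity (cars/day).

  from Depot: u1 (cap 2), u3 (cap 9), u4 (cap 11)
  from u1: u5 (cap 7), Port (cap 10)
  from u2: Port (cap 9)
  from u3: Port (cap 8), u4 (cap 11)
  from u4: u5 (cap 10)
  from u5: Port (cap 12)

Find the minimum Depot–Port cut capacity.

20

Augment Depot→u1→Port: bottleneck 2, flow now 2.
Augment Depot→u3→Port: bottleneck 8, flow now 10.
Augment Depot→u4→u5→Port: bottleneck 10, flow now 20.
No augmenting path remains; maximum flow = 20.
By max-flow min-cut, the minimum cut capacity equals the max flow.
In the residual graph, reachable from Depot: {Depot, u3, u4}.
Min-cut edges: Depot→u1 (2), u3→Port (8), u4→u5 (10); capacity 2 + 8 + 10 = 20.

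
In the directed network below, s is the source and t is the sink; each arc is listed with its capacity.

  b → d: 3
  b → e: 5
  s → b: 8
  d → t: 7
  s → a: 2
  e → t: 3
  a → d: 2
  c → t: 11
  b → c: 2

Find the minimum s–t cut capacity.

Augment s→a→d→t: bottleneck 2, flow now 2.
Augment s→b→c→t: bottleneck 2, flow now 4.
Augment s→b→d→t: bottleneck 3, flow now 7.
Augment s→b→e→t: bottleneck 3, flow now 10.
No augmenting path remains; maximum flow = 10.
By max-flow min-cut, the minimum cut capacity equals the max flow.
In the residual graph, reachable from s: {s}.
Min-cut edges: s→a (2), s→b (8); capacity 2 + 8 = 10.

10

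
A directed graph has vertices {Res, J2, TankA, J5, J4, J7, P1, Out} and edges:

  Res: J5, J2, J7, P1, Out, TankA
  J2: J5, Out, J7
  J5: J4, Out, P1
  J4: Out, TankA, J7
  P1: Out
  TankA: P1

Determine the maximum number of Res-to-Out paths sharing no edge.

4

Assign every edge capacity 1; by Menger, the answer equals the max flow.
Path Res→Out (+1); total 1.
Path Res→J2→Out (+1); total 2.
Path Res→J5→Out (+1); total 3.
Path Res→P1→Out (+1); total 4.
No residual Res→Out path; max flow = 4.
Certifying cut of size 4: {P1→Out, Res→J2, Res→J5, Res→Out}.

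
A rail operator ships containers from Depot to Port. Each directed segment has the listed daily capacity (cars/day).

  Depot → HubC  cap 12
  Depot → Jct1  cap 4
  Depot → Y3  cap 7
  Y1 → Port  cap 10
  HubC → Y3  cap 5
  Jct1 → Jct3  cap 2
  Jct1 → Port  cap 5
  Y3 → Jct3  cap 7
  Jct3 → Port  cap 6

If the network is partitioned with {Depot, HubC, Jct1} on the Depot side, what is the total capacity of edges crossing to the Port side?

Edges leaving {Depot, HubC, Jct1}: Depot→Y3 (7), HubC→Y3 (5), Jct1→Jct3 (2), Jct1→Port (5).
Cut capacity = 7 + 5 + 2 + 5 = 19.

19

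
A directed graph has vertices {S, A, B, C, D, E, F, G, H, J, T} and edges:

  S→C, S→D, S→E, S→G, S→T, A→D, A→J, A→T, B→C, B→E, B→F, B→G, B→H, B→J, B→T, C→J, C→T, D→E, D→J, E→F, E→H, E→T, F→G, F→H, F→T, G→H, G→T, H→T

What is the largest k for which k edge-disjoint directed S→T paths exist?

5

Assign every edge capacity 1; by Menger, the answer equals the max flow.
Path S→T (+1); total 1.
Path S→C→T (+1); total 2.
Path S→E→T (+1); total 3.
Path S→G→T (+1); total 4.
Path S→D→E→F→T (+1); total 5.
No residual S→T path; max flow = 5.
Certifying cut of size 5: {S→C, S→D, S→E, S→G, S→T}.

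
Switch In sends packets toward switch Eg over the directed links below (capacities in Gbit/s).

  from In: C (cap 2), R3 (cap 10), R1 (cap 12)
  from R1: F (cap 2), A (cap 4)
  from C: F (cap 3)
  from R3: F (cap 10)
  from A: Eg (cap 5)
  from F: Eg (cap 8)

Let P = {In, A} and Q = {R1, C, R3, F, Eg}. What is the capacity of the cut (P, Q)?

Edges leaving {In, A}: In→R1 (12), In→C (2), In→R3 (10), A→Eg (5).
Cut capacity = 12 + 2 + 10 + 5 = 29.

29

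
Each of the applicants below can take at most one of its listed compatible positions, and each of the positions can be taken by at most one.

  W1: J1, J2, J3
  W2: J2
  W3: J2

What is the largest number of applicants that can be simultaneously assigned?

Unit-capacity flow: source→left, listed edges, right→sink; max matching = max flow.
Augmenting path W1→J1 (+1); matched 1.
Augmenting path W2→J2 (+1); matched 2.
No augmenting path remains; maximum matching = 2.
König certificate: {W1, J2} is a vertex cover of size 2 (every listed pair touches it), so no matching can be larger.

2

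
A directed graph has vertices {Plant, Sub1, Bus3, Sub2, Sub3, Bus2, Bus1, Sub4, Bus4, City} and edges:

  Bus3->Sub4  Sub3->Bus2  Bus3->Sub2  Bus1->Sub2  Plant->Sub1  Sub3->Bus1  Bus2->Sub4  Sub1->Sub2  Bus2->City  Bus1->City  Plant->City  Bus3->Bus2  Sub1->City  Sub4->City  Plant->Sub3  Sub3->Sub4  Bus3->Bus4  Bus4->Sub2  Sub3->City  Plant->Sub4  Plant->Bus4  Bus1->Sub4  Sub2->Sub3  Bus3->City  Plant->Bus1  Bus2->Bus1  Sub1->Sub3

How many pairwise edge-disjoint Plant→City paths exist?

Assign every edge capacity 1; by Menger, the answer equals the max flow.
Path Plant→City (+1); total 1.
Path Plant→Sub1→City (+1); total 2.
Path Plant→Sub3→City (+1); total 3.
Path Plant→Bus1→City (+1); total 4.
Path Plant→Sub4→City (+1); total 5.
Path Plant→Bus4→Sub2→Sub3→Bus2→City (+1); total 6.
No residual Plant→City path; max flow = 6.
Certifying cut of size 6: {Plant→Bus1, Plant→Bus4, Plant→City, Plant→Sub1, Plant→Sub3, Plant→Sub4}.

6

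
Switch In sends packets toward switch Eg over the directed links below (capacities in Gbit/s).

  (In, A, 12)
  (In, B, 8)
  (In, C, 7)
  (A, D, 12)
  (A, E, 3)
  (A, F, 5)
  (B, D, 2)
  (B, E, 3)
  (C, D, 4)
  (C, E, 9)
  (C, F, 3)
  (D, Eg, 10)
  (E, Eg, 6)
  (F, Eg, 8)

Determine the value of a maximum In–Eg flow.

24

Augment In→A→D→Eg: bottleneck 10, flow now 10.
Augment In→A→E→Eg: bottleneck 2, flow now 12.
Augment In→B→E→Eg: bottleneck 3, flow now 15.
Augment In→C→E→Eg: bottleneck 1, flow now 16.
Augment In→C→F→Eg: bottleneck 3, flow now 19.
Augment In→B→D→A→F→Eg: bottleneck 2, flow now 21. (uses reverse residual edge)
Augment In→C→D→A→F→Eg: bottleneck 3, flow now 24. (uses reverse residual edge)
No augmenting path remains; maximum flow = 24.
In the residual graph, reachable from In: {In, B}.
Min-cut edges: In→A (12), In→C (7), B→D (2), B→E (3); capacity 12 + 7 + 2 + 3 = 24.
This cut is saturated, so no flow can exceed 24.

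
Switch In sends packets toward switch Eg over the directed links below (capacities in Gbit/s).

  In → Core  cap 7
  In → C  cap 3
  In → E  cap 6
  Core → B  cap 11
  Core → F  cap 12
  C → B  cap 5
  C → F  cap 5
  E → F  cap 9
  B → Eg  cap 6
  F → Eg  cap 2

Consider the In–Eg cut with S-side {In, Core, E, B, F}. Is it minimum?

No — its capacity is 11, but the minimum cut has capacity 8.

Given cut capacity: 3 + 6 + 2 = 11.
Augment In→Core→B→Eg: bottleneck 6, flow now 6.
Augment In→Core→F→Eg: bottleneck 1, flow now 7.
Augment In→C→F→Eg: bottleneck 1, flow now 8.
No augmenting path remains; maximum flow = 8.
In the residual graph, reachable from In: {In, Core, C, E, B, F}.
Min-cut edges: B→Eg (6), F→Eg (2); capacity 6 + 2 = 8.
Cut capacity 11 exceeds the max flow 8, so it is not minimum.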